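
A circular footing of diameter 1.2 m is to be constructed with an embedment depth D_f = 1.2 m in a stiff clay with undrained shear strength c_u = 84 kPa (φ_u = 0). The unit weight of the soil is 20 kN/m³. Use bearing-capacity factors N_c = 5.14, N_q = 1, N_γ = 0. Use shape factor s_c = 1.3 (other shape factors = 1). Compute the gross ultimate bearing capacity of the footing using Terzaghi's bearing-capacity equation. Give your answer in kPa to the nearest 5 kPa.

q = γ·D_f = 20 × 1.2 = 24 kPa.
c·N_c·s_c = 84 × 5.14 × 1.3 = 561.29 kPa
q·N_q = 24 × 1 = 24 kPa
q_ult = 561.29 + 24 = 585.29 kPa.

q_ult ≈ 585 kPa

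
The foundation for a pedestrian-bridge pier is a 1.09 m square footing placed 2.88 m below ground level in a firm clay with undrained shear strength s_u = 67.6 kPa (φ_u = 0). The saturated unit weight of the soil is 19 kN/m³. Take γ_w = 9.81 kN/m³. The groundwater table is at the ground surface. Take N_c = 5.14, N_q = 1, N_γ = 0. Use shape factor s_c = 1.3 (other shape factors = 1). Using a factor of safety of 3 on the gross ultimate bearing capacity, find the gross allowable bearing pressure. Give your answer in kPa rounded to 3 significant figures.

q_all ≈ 159 kPa

With the water table at the surface the whole profile is submerged: γ' = 19 − 9.81 = 9.19 kN/m³, so q = γ'·D_f = 26.467 kPa.
q_ult = c·N_c·s_c + q·N_q
     = 67.6 × 5.14 × 1.3 + 26.467 × 1
     = 451.7 + 26.467 = 478.17 kPa.
q_all = 478.17 / 3 = 159.39 kPa.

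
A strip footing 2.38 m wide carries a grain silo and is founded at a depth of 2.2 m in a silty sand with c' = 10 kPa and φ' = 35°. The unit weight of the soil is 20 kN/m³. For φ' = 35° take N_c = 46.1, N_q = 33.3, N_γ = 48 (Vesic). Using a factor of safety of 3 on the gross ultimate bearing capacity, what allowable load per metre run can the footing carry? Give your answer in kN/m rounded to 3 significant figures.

Effective surcharge at the founding depth q = γ·D_f = 20 × 2.2 = 44 kPa.
q_ult = c·N_c + q·N_q + 0.5·γ·B·N_γ
     = 10 × 46.1 + 44 × 33.3 + 0.5 × 20 × 2.38 × 48
     = 461 + 1465.2 + 1142.4 = 3068.6 kPa.
Gross allowable pressure q_all = 3068.6 / 3 = 1022.9 kPa.
Allowable wall load = q_all × B = 1022.9 × 2.38 = 2434.4 kN per metre run.

≈ 2430 kN/m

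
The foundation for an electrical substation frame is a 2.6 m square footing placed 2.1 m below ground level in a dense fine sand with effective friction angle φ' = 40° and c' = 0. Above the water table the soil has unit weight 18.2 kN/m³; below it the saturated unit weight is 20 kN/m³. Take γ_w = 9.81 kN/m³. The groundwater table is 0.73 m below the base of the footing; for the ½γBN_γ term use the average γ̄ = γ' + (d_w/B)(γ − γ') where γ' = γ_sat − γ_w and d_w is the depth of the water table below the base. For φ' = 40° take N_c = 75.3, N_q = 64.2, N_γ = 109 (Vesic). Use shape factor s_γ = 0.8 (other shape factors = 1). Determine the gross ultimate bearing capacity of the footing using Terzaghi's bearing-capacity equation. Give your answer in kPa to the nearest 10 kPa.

q_ult ≈ 3860 kPa

Overburden at base level: q = 18.2 × 2.1 = 38.22 kPa.
The water table is 0.73 m below the base (< B = 2.6 m), so the ½γBN_γ term uses γ̄ = γ' + (d_w/B)(γ − γ') = 10.19 + (0.73/2.6)(18.2 − 10.19) = 12.439 kN/m³.
Surcharge term q·N_q = 38.22 × 64.2 = 2453.7 kPa; self-weight term 0.5·γ·B·N_γ·s_γ = 0.5 × 12.439 × 2.6 × 109 × 0.8 = 1410.1 kPa.
q_ult = 2453.7 + 1410.1 = 3863.8 kPa.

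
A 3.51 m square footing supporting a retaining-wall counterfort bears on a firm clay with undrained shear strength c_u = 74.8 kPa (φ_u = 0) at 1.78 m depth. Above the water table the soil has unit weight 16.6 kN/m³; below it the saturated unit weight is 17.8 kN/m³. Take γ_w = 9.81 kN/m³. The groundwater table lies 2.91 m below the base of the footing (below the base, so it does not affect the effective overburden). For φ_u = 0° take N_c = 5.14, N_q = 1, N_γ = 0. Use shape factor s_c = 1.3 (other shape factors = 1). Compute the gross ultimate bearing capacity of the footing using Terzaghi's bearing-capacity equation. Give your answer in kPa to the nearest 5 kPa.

q_ult ≈ 530 kPa

Overburden at base level: q = 16.6 × 1.78 = 29.548 kPa.
Cohesion term c·N_c·s_c = 74.8 × 5.14 × 1.3 = 499.81 kPa; surcharge term q·N_q = 29.548 × 1 = 29.548 kPa.
q_ult = 499.81 + 29.548 = 529.36 kPa.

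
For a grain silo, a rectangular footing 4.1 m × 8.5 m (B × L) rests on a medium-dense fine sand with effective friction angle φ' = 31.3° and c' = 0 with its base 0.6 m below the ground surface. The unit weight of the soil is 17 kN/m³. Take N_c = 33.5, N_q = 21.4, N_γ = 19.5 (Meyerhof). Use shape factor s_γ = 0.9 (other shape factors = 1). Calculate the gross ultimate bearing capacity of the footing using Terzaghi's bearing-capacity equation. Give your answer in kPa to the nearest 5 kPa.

q_ult ≈ 830 kPa

Effective surcharge at the founding depth q = γ·D_f = 17 × 0.6 = 10.2 kPa.
q_ult = q·N_q + 0.5·γ·B·N_γ·s_γ
     = 10.2 × 21.4 + 0.5 × 17 × 4.1 × 19.5 × 0.9
     = 218.28 + 611.62 = 829.9 kPa.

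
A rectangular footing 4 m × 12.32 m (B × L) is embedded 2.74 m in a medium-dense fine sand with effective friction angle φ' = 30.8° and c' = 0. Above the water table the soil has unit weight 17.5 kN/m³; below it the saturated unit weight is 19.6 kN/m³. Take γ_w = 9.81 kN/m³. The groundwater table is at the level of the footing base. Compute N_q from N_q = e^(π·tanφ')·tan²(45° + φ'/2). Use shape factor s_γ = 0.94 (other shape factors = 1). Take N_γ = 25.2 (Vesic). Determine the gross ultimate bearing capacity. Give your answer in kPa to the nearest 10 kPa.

tan30.8° = 0.5961, so N_q = e^(π×0.5961)·tan²(60.4°) = 6.506 × 3.099 = 20.16.
q = γ·D_f = 17.5 × 2.74 = 47.95 kPa.
For the ½γBN_γ term take γ' = 19.6 − 9.81 = 9.79 kN/m³ (soil below base is submerged).
q·N_q = 47.95 × 20.161 = 966.72 kPa
0.5·γ·B·N_γ·s_γ = 0.5 × 9.79 × 4 × 25.2 × 0.94 = 463.81 kPa
q_ult = 966.72 + 463.81 = 1430.5 kPa.

q_ult ≈ 1430 kPa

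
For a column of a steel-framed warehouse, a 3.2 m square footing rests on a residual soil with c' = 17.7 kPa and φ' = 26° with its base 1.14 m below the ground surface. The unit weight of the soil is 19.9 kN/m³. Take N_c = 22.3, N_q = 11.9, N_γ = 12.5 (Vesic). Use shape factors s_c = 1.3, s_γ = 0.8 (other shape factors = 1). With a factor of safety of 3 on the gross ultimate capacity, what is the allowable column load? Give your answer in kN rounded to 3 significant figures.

Effective surcharge at the founding depth q = γ·D_f = 19.9 × 1.14 = 22.686 kPa.
q_ult = c·N_c·s_c + q·N_q + 0.5·γ·B·N_γ·s_γ
     = 17.7 × 22.3 × 1.3 + 22.686 × 11.9 + 0.5 × 19.9 × 3.2 × 12.5 × 0.8
     = 513.12 + 269.96 + 318.4 = 1101.5 kPa.
Gross allowable pressure q_all = 1101.5 / 3 = 367.16 kPa.
Footing area = 10.24 m², so allowable column load = 367.16 × 10.24 = 3759.7 kN.

P_all ≈ 3760 kN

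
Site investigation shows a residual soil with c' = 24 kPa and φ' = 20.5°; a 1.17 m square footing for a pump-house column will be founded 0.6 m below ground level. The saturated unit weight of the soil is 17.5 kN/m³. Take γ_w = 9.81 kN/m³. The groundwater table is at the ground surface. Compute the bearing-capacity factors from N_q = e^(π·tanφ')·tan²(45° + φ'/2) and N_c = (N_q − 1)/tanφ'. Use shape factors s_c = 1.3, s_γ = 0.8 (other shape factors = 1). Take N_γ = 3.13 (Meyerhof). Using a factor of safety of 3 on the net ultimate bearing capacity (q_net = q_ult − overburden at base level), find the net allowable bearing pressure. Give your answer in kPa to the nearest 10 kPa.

N_q = e^(π·tan20.5°)·tan²(55.25°) = 6.73; N_c = (N_q − 1)/tanφ' = 15.31.
Water table at ground surface, so effective unit weight γ' = 17.5 − 9.81 = 7.69 kN/m³ is used throughout; overburden q = 7.69 × 0.6 = 4.614 kPa; the same γ' applies in the ½γBN_γ term.
Cohesion term c·N_c·s_c = 24 × 15.314 × 1.3 = 477.81 kPa; surcharge term q·N_q = 4.614 × 6.7258 = 31.033 kPa; self-weight term 0.5·γ·B·N_γ·s_γ = 0.5 × 7.69 × 1.17 × 3.13 × 0.8 = 11.265 kPa.
q_ult = 477.81 + 31.033 + 11.265 = 520.11 kPa.
q_net = 520.11 − 4.614 = 515.49 kPa.
q_all(net) = 515.49 / 3 = 171.83 kPa.

q_all(net) ≈ 170 kPa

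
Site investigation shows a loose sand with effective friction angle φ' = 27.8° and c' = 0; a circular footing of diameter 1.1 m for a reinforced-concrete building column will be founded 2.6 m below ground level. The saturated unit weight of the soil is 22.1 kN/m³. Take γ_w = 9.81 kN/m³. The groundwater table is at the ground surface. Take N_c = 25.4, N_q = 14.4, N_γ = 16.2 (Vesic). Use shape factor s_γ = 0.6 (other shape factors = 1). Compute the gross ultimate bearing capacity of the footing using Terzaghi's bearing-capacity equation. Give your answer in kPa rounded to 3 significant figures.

γ' = 22.1 − 9.81 = 12.29 kN/m³ (submerged throughout). q = 12.29 × 2.6 = 31.954 kPa; the same γ' applies in the ½γBN_γ term.
q·N_q = 31.954 × 14.4 = 460.14 kPa
0.5·γ·B·N_γ·s_γ = 0.5 × 12.29 × 1.1 × 16.2 × 0.6 = 65.702 kPa
q_ult = 460.14 + 65.702 = 525.84 kPa.

q_ult ≈ 526 kPa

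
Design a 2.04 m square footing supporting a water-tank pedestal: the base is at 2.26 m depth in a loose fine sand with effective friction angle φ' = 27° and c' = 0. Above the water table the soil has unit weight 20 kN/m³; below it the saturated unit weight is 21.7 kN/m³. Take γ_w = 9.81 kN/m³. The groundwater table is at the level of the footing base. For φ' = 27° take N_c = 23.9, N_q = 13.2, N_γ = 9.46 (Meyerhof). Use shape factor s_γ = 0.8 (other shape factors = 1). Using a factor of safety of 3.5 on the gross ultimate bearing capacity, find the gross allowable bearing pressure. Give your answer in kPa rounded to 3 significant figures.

q_all ≈ 197 kPa

q = γ·D_f = 20 × 2.26 = 45.2 kPa.
For the ½γBN_γ term take γ' = 21.7 − 9.81 = 11.89 kN/m³ (soil below base is submerged).
q·N_q = 45.2 × 13.2 = 596.64 kPa
0.5·γ·B·N_γ·s_γ = 0.5 × 11.89 × 2.04 × 9.46 × 0.8 = 91.783 kPa
q_ult = 596.64 + 91.783 = 688.42 kPa.
q_all = 688.42 / 3.5 = 196.69 kPa.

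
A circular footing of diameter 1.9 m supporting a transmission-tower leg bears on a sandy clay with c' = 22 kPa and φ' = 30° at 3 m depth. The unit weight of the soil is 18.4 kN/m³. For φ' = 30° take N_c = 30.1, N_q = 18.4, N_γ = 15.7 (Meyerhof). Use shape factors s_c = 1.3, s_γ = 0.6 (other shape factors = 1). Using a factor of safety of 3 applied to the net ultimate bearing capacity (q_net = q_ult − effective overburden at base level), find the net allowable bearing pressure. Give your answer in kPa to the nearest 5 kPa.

q_all(net) ≈ 660 kPa

Overburden at base level: q = 18.4 × 3 = 55.2 kPa.
Cohesion term c·N_c·s_c = 22 × 30.1 × 1.3 = 860.86 kPa; surcharge term q·N_q = 55.2 × 18.4 = 1015.7 kPa; self-weight term 0.5·γ·B·N_γ·s_γ = 0.5 × 18.4 × 1.9 × 15.7 × 0.6 = 164.66 kPa.
q_ult = 860.86 + 1015.7 + 164.66 = 2041.2 kPa.
Net ultimate: q_net = 2041.2 − 55.2 = 1986 kPa.
q_all(net) = 1986 / 3 = 662 kPa.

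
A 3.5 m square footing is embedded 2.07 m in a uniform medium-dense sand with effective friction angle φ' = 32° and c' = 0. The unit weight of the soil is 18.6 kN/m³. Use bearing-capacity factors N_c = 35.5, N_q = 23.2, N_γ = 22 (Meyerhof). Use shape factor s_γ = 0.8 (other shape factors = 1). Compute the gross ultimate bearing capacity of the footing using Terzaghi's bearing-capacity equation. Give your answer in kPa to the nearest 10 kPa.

q_ult ≈ 1470 kPa

Overburden at base level: q = 18.6 × 2.07 = 38.502 kPa.
Surcharge term q·N_q = 38.502 × 23.2 = 893.25 kPa; self-weight term 0.5·γ·B·N_γ·s_γ = 0.5 × 18.6 × 3.5 × 22 × 0.8 = 572.88 kPa.
q_ult = 893.25 + 572.88 = 1466.1 kPa.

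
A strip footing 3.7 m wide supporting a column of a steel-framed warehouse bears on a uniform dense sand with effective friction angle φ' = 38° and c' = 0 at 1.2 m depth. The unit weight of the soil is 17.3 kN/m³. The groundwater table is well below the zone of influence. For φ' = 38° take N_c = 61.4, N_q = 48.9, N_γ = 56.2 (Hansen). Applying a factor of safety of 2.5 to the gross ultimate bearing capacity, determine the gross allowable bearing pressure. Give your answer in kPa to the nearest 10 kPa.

q_all ≈ 1130 kPa

q = γ·D_f = 17.3 × 1.2 = 20.76 kPa.
q·N_q = 20.76 × 48.9 = 1015.2 kPa
0.5·γ·B·N_γ = 0.5 × 17.3 × 3.7 × 56.2 = 1798.7 kPa
q_ult = 1015.2 + 1798.7 = 2813.8 kPa.
q_all = q_ult / FS = 2813.8 / 2.5 = 1125.5 kPa.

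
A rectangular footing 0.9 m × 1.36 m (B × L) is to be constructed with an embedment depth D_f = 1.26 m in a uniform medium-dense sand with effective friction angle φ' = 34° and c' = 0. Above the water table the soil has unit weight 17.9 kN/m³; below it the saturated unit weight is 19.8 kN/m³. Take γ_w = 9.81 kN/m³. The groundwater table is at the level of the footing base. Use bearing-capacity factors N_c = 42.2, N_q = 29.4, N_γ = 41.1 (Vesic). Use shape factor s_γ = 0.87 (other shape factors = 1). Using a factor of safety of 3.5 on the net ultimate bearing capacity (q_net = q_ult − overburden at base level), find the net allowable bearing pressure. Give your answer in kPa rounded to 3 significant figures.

Effective surcharge at the founding depth q = γ·D_f = 17.9 × 1.26 = 22.554 kPa.
The water table coincides with the base, so in the self-weight term γ → γ' = 9.99 kN/m³.
q_ult = q·N_q + 0.5·γ·B·N_γ·s_γ
     = 22.554 × 29.4 + 0.5 × 9.99 × 0.9 × 41.1 × 0.87
     = 663.09 + 160.75 = 823.83 kPa.
q_net = 823.83 − 22.554 = 801.28 kPa.
q_all(net) = 801.28 / 3.5 = 228.94 kPa.

q_all(net) ≈ 229 kPa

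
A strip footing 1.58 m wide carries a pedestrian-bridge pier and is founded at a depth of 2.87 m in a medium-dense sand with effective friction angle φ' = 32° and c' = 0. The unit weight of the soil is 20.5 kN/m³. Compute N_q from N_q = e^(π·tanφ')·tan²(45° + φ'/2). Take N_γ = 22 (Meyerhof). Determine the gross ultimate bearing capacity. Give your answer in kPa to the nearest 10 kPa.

q_ult ≈ 1720 kPa

tan32° = 0.6249, so N_q = e^(π×0.6249)·tan²(61°) = 7.121 × 3.255 = 23.18.
Overburden at base level: q = 20.5 × 2.87 = 58.835 kPa.
Surcharge term q·N_q = 58.835 × 23.177 = 1363.6 kPa; self-weight term 0.5·γ·B·N_γ = 0.5 × 20.5 × 1.58 × 22 = 356.29 kPa.
q_ult = 1363.6 + 356.29 = 1719.9 kPa.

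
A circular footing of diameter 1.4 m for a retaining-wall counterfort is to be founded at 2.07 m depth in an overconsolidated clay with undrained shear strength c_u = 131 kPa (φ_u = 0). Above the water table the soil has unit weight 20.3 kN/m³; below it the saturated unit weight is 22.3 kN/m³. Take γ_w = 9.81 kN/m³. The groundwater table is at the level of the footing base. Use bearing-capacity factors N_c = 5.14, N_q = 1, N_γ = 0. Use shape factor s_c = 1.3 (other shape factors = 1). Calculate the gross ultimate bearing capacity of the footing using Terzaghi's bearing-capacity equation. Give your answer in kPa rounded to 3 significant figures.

q_ult ≈ 917 kPa

Overburden at base level: q = 20.3 × 2.07 = 42.021 kPa.
Cohesion term c·N_c·s_c = 131 × 5.14 × 1.3 = 875.34 kPa; surcharge term q·N_q = 42.021 × 1 = 42.021 kPa.
q_ult = 875.34 + 42.021 = 917.36 kPa.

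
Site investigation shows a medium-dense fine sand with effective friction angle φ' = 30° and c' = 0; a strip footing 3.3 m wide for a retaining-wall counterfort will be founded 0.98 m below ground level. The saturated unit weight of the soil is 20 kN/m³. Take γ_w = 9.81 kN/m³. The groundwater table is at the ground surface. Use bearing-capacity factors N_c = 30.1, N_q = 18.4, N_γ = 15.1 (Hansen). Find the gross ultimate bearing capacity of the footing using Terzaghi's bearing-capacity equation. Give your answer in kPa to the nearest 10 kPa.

Water table at ground surface, so effective unit weight γ' = 20 − 9.81 = 10.19 kN/m³ is used throughout; overburden q = 10.19 × 0.98 = 9.9862 kPa; the same γ' applies in the ½γBN_γ term.
Surcharge term q·N_q = 9.9862 × 18.4 = 183.75 kPa; self-weight term 0.5·γ·B·N_γ = 0.5 × 10.19 × 3.3 × 15.1 = 253.88 kPa.
q_ult = 183.75 + 253.88 = 437.63 kPa.

q_ult ≈ 440 kPa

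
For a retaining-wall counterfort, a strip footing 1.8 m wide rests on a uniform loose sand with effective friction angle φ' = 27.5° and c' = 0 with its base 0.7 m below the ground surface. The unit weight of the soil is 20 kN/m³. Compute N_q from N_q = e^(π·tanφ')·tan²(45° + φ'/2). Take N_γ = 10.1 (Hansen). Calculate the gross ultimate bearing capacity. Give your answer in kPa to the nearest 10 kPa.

q_ult ≈ 380 kPa

tan27.5° = 0.5206, so N_q = e^(π×0.5206)·tan²(58.75°) = 5.132 × 2.716 = 13.94.
Effective surcharge at the founding depth q = γ·D_f = 20 × 0.7 = 14 kPa.
q_ult = q·N_q + 0.5·γ·B·N_γ
     = 14 × 13.936 + 0.5 × 20 × 1.8 × 10.1
     = 195.1 + 181.8 = 376.9 kPa.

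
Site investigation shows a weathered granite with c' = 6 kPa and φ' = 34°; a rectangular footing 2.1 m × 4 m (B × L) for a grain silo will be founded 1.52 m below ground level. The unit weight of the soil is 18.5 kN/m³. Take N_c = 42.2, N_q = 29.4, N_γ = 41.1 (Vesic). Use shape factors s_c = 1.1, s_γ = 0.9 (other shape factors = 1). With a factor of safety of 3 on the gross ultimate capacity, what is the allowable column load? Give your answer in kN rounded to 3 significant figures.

Overburden at base level: q = 18.5 × 1.52 = 28.12 kPa.
Cohesion term c·N_c·s_c = 6 × 42.2 × 1.1 = 278.52 kPa; surcharge term q·N_q = 28.12 × 29.4 = 826.73 kPa; self-weight term 0.5·γ·B·N_γ·s_γ = 0.5 × 18.5 × 2.1 × 41.1 × 0.9 = 718.53 kPa.
q_ult = 278.52 + 826.73 + 718.53 = 1823.8 kPa.
Gross allowable pressure q_all = 1823.8 / 3 = 607.93 kPa.
Footing area = 8.4 m², so allowable column load = 607.93 × 8.4 = 5106.6 kN.

P_all ≈ 5110 kN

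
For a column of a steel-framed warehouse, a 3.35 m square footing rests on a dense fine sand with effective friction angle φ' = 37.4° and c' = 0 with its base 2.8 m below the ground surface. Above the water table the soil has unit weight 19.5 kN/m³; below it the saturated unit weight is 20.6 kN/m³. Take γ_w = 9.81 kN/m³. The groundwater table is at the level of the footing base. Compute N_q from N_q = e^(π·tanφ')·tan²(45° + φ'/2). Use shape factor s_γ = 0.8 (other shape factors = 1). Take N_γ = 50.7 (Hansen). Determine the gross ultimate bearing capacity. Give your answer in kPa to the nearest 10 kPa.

q_ult ≈ 3200 kPa

tan37.4° = 0.7646, so N_q = e^(π×0.7646)·tan²(63.7°) = 11.044 × 4.094 = 45.22.
Overburden at base level: q = 19.5 × 2.8 = 54.6 kPa.
Below the base the soil is submerged, so the ½γBN_γ term uses γ' = 20.6 − 9.81 = 10.79 kN/m³.
Surcharge term q·N_q = 54.6 × 45.215 = 2468.8 kPa; self-weight term 0.5·γ·B·N_γ·s_γ = 0.5 × 10.79 × 3.35 × 50.7 × 0.8 = 733.05 kPa.
q_ult = 2468.8 + 733.05 = 3201.8 kPa.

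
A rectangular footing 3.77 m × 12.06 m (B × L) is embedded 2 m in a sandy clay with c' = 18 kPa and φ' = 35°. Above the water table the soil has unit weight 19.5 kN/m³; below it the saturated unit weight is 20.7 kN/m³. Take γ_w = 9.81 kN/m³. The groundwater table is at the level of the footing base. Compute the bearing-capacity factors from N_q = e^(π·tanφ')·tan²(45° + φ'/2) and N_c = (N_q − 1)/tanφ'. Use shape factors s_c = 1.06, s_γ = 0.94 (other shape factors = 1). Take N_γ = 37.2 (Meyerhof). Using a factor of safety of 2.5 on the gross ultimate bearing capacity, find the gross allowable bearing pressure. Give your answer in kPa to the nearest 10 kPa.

q_all ≈ 1160 kPa

N_q = e^(π·tan35°)·tan²(62.5°) = 33.3; N_c = (N_q − 1)/tanφ' = 46.12.
Overburden at base level: q = 19.5 × 2 = 39 kPa.
Below the base the soil is submerged, so the ½γBN_γ term uses γ' = 20.7 − 9.81 = 10.89 kN/m³.
Cohesion term c·N_c·s_c = 18 × 46.124 × 1.06 = 880.04 kPa; surcharge term q·N_q = 39 × 33.296 = 1298.5 kPa; self-weight term 0.5·γ·B·N_γ·s_γ = 0.5 × 10.89 × 3.77 × 37.2 × 0.94 = 717.81 kPa.
q_ult = 880.04 + 1298.5 + 717.81 = 2896.4 kPa.
q_all = 2896.4 / 2.5 = 1158.6 kPa.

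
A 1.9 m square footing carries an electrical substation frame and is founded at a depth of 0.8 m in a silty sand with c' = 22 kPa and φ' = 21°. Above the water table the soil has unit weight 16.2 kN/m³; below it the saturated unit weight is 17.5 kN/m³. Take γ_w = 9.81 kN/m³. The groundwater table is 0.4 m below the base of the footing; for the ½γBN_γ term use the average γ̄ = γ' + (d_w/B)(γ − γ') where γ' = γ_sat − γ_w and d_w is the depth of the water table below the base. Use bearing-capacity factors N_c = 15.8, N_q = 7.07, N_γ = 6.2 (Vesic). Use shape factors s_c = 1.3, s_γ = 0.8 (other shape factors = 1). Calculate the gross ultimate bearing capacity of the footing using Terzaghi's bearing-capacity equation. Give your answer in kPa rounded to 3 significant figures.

q_ult ≈ 588 kPa

q = γ·D_f = 16.2 × 0.8 = 12.96 kPa.
γ' = 7.69 kN/m³; averaging over the depth B below the base, γ̄ = γ' + (d_w/B)(γ − γ') = 9.4816 kN/m³.
c·N_c·s_c = 22 × 15.8 × 1.3 = 451.88 kPa
q·N_q = 12.96 × 7.07 = 91.627 kPa
0.5·γ·B·N_γ·s_γ = 0.5 × 9.4816 × 1.9 × 6.2 × 0.8 = 44.677 kPa
q_ult = 451.88 + 91.627 + 44.677 = 588.18 kPa.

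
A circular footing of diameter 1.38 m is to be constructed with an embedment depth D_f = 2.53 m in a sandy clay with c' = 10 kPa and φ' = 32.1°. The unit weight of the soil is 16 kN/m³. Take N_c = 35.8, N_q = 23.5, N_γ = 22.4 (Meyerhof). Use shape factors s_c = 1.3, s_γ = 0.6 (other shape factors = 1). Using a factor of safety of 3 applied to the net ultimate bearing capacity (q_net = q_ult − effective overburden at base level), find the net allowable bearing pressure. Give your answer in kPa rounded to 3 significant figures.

Effective surcharge at the founding depth q = γ·D_f = 16 × 2.53 = 40.48 kPa.
q_ult = c·N_c·s_c + q·N_q + 0.5·γ·B·N_γ·s_γ
     = 10 × 35.8 × 1.3 + 40.48 × 23.5 + 0.5 × 16 × 1.38 × 22.4 × 0.6
     = 465.4 + 951.28 + 148.38 = 1565.1 kPa.
Net ultimate: q_net = 1565.1 − 40.48 = 1524.6 kPa.
q_all(net) = 1524.6 / 3 = 508.19 kPa.

q_all(net) ≈ 508 kPa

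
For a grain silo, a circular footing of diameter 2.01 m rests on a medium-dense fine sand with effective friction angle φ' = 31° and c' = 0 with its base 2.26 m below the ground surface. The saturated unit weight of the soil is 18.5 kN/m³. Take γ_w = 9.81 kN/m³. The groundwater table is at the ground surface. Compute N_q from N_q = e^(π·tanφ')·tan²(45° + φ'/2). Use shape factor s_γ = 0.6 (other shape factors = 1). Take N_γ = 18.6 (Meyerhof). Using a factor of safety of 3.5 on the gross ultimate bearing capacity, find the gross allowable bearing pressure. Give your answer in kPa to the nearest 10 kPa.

N_q = e^(π·tan31°)·tan²(60.5°) = 20.63.
Water table at ground surface, so effective unit weight γ' = 18.5 − 9.81 = 8.69 kN/m³ is used throughout; overburden q = 8.69 × 2.26 = 19.639 kPa; the same γ' applies in the ½γBN_γ term.
Surcharge term q·N_q = 19.639 × 20.631 = 405.18 kPa; self-weight term 0.5·γ·B·N_γ·s_γ = 0.5 × 8.69 × 2.01 × 18.6 × 0.6 = 97.465 kPa.
q_ult = 405.18 + 97.465 = 502.64 kPa.
q_all = 502.64 / 3.5 = 143.61 kPa.

q_all ≈ 140 kPa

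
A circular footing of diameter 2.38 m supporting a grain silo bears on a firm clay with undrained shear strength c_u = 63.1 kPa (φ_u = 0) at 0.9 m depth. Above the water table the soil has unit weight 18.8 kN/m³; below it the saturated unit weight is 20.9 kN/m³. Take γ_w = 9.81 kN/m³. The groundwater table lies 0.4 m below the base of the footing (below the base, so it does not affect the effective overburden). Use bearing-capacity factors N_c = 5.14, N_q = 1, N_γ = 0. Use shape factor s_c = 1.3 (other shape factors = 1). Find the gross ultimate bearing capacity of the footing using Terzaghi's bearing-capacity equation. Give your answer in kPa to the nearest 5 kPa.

q_ult ≈ 440 kPa

q = γ·D_f = 18.8 × 0.9 = 16.92 kPa.
c·N_c·s_c = 63.1 × 5.14 × 1.3 = 421.63 kPa
q·N_q = 16.92 × 1 = 16.92 kPa
q_ult = 421.63 + 16.92 = 438.55 kPa.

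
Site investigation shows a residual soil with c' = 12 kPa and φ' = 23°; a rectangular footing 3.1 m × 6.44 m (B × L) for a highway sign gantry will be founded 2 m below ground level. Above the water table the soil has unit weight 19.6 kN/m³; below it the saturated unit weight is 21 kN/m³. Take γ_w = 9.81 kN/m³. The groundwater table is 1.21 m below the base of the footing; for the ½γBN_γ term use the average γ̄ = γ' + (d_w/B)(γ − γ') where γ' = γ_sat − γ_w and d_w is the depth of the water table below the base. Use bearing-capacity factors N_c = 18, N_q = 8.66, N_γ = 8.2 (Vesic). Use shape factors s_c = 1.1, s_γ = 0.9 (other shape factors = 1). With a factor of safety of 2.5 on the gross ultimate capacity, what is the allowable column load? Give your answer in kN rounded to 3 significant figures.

P_all ≈ 5930 kN

q = γ·D_f = 19.6 × 2 = 39.2 kPa.
γ' = 11.19 kN/m³; averaging over the depth B below the base, γ̄ = γ' + (d_w/B)(γ − γ') = 14.473 kN/m³.
c·N_c·s_c = 12 × 18 × 1.1 = 237.6 kPa
q·N_q = 39.2 × 8.66 = 339.47 kPa
0.5·γ·B·N_γ·s_γ = 0.5 × 14.473 × 3.1 × 8.2 × 0.9 = 165.55 kPa
q_ult = 237.6 + 339.47 + 165.55 = 742.62 kPa.
Gross allowable pressure q_all = 742.62 / 2.5 = 297.05 kPa.
Footing area = 19.964 m², so allowable column load = 297.05 × 19.964 = 5930.3 kN.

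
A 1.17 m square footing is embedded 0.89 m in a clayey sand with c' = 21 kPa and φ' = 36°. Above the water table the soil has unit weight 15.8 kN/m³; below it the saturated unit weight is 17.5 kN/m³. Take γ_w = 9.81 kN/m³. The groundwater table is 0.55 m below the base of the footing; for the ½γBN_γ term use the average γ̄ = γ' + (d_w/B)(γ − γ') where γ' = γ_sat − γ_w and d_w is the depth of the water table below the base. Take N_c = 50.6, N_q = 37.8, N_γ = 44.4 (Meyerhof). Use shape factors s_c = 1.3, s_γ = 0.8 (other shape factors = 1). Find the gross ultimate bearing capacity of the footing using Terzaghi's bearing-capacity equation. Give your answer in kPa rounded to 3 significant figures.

q_ult ≈ 2150 kPa

Effective surcharge at the founding depth q = γ·D_f = 15.8 × 0.89 = 14.062 kPa.
With d_w = 0.55 m < B, γ̄ = 7.69 + (0.55/1.17) × (15.8 − 7.69) = 11.502 kN/m³.
q_ult = c·N_c·s_c + q·N_q + 0.5·γ·B·N_γ·s_γ
     = 21 × 50.6 × 1.3 + 14.062 × 37.8 + 0.5 × 11.502 × 1.17 × 44.4 × 0.8
     = 1381.4 + 531.54 + 239.01 = 2151.9 kPa.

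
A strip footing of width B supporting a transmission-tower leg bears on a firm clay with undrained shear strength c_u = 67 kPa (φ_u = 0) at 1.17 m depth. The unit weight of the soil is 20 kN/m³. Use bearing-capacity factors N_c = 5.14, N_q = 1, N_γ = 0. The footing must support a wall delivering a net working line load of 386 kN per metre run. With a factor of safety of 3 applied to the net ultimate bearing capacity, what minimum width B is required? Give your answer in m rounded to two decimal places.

Effective surcharge at the founding depth q = γ·D_f = 20 × 1.17 = 23.4 kPa.
q_ult = c·N_c + q·N_q
     = 67 × 5.14 + 23.4 × 1
     = 344.38 + 23.4 = 367.78 kPa.
For φ = 0 the ½γBN_γ term vanishes, so q_ult is independent of B. q_net = 367.78 − 23.4 = 344.38 kPa; q_all(net) = 344.38/3 = 114.79 kPa.
Required width B = w / q_all(net) = 386 / 114.79 = 3.363 m.

B = 3.36 m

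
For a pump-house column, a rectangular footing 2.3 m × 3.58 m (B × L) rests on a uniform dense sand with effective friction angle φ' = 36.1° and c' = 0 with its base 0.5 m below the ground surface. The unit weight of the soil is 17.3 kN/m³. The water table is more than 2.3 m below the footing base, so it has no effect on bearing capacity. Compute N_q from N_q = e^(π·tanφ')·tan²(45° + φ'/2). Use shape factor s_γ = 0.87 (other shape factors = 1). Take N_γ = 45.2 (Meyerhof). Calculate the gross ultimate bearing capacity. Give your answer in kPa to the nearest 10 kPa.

tan36.1° = 0.7292, so N_q = e^(π×0.7292)·tan²(63.05°) = 9.884 × 3.869 = 38.24.
Overburden at base level: q = 17.3 × 0.5 = 8.65 kPa.
Surcharge term q·N_q = 8.65 × 38.235 = 330.73 kPa; self-weight term 0.5·γ·B·N_γ·s_γ = 0.5 × 17.3 × 2.3 × 45.2 × 0.87 = 782.35 kPa.
q_ult = 330.73 + 782.35 = 1113.1 kPa.

q_ult ≈ 1110 kPa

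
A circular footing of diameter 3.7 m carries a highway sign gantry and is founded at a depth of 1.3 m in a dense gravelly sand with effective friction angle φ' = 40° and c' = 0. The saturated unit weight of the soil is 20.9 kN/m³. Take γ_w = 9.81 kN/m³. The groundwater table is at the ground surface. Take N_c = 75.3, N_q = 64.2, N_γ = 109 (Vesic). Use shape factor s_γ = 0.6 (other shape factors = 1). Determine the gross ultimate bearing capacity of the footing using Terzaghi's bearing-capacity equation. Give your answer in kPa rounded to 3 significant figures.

q_ult ≈ 2270 kPa

Water table at ground surface, so effective unit weight γ' = 20.9 − 9.81 = 11.09 kN/m³ is used throughout; overburden q = 11.09 × 1.3 = 14.417 kPa; the same γ' applies in the ½γBN_γ term.
Surcharge term q·N_q = 14.417 × 64.2 = 925.57 kPa; self-weight term 0.5·γ·B·N_γ·s_γ = 0.5 × 11.09 × 3.7 × 109 × 0.6 = 1341.8 kPa.
q_ult = 925.57 + 1341.8 = 2267.4 kPa.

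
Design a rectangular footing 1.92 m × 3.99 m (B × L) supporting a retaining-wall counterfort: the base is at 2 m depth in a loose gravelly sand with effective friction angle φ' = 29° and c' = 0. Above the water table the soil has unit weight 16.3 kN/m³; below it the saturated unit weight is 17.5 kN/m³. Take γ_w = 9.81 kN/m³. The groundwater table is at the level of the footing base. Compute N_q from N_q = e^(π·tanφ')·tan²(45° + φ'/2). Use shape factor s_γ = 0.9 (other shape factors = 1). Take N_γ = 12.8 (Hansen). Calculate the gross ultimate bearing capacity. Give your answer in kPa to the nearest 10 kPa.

tan29° = 0.5543, so N_q = e^(π×0.5543)·tan²(59.5°) = 5.705 × 2.882 = 16.44.
Overburden at base level: q = 16.3 × 2 = 32.6 kPa.
Below the base the soil is submerged, so the ½γBN_γ term uses γ' = 17.5 − 9.81 = 7.69 kN/m³.
Surcharge term q·N_q = 32.6 × 16.443 = 536.05 kPa; self-weight term 0.5·γ·B·N_γ·s_γ = 0.5 × 7.69 × 1.92 × 12.8 × 0.9 = 85.045 kPa.
q_ult = 536.05 + 85.045 = 621.1 kPa.

q_ult ≈ 620 kPa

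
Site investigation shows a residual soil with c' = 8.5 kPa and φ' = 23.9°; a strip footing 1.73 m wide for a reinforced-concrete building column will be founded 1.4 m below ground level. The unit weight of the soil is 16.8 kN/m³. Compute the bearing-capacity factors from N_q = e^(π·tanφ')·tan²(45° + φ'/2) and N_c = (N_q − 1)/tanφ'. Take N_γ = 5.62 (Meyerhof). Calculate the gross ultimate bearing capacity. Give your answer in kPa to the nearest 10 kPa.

q_ult ≈ 470 kPa

tan23.9° = 0.4431, so N_q = e^(π×0.4431)·tan²(56.95°) = 4.024 × 2.362 = 9.5.
N_c = (9.5 − 1)/tan23.9° = 19.19.
q = γ·D_f = 16.8 × 1.4 = 23.52 kPa.
c·N_c = 8.5 × 19.191 = 163.12 kPa
q·N_q = 23.52 × 9.5042 = 223.54 kPa
0.5·γ·B·N_γ = 0.5 × 16.8 × 1.73 × 5.62 = 81.67 kPa
q_ult = 163.12 + 223.54 + 81.67 = 468.33 kPa.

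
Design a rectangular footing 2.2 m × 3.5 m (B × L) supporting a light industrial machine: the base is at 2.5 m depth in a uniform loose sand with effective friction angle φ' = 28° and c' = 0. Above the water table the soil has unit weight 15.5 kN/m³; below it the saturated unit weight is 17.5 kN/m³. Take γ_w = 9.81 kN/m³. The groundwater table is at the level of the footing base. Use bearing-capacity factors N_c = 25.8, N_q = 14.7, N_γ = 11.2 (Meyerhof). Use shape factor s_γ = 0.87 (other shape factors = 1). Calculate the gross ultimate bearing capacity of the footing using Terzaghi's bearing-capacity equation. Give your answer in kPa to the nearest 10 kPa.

q_ult ≈ 650 kPa

Overburden at base level: q = 15.5 × 2.5 = 38.75 kPa.
Below the base the soil is submerged, so the ½γBN_γ term uses γ' = 17.5 − 9.81 = 7.69 kN/m³.
Surcharge term q·N_q = 38.75 × 14.7 = 569.62 kPa; self-weight term 0.5·γ·B·N_γ·s_γ = 0.5 × 7.69 × 2.2 × 11.2 × 0.87 = 82.424 kPa.
q_ult = 569.62 + 82.424 = 652.05 kPa.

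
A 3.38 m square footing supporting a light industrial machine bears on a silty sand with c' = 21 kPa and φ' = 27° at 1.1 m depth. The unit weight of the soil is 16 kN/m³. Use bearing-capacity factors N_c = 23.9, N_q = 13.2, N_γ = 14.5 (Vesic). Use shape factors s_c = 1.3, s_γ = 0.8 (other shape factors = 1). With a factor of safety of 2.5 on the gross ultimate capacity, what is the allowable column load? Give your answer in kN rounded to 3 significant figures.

Overburden at base level: q = 16 × 1.1 = 17.6 kPa.
Cohesion term c·N_c·s_c = 21 × 23.9 × 1.3 = 652.47 kPa; surcharge term q·N_q = 17.6 × 13.2 = 232.32 kPa; self-weight term 0.5·γ·B·N_γ·s_γ = 0.5 × 16 × 3.38 × 14.5 × 0.8 = 313.66 kPa.
q_ult = 652.47 + 232.32 + 313.66 = 1198.5 kPa.
Gross allowable pressure q_all = 1198.5 / 2.5 = 479.38 kPa.
Footing area = 11.4244 m², so allowable column load = 479.38 × 11.4244 = 5476.6 kN.

P_all ≈ 5480 kN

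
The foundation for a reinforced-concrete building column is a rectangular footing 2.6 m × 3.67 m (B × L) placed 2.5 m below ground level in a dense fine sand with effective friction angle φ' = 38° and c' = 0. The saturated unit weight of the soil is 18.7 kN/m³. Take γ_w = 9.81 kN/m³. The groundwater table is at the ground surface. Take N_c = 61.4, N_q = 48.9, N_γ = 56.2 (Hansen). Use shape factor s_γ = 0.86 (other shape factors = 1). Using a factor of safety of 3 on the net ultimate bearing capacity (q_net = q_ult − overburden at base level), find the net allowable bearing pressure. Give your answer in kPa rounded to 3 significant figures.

q_all(net) ≈ 541 kPa

With the water table at the surface the whole profile is submerged: γ' = 18.7 − 9.81 = 8.89 kN/m³, so q = γ'·D_f = 22.225 kPa; the same γ' applies in the ½γBN_γ term.
q_ult = q·N_q + 0.5·γ·B·N_γ·s_γ
     = 22.225 × 48.9 + 0.5 × 8.89 × 2.6 × 56.2 × 0.86
     = 1086.8 + 558.57 = 1645.4 kPa.
q_net = 1645.4 − 22.225 = 1623.2 kPa.
q_all(net) = 1623.2 / 3 = 541.05 kPa.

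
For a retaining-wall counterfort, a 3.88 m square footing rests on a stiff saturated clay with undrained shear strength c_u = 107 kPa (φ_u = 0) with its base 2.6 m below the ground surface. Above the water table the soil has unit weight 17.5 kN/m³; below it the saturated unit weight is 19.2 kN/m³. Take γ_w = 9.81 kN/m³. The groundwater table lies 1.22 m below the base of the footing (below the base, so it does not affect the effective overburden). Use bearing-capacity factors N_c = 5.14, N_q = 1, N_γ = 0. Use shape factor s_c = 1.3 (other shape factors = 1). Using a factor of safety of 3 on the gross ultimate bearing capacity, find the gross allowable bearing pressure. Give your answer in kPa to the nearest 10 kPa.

q_all ≈ 250 kPa

Overburden at base level: q = 17.5 × 2.6 = 45.5 kPa.
Cohesion term c·N_c·s_c = 107 × 5.14 × 1.3 = 714.97 kPa; surcharge term q·N_q = 45.5 × 1 = 45.5 kPa.
q_ult = 714.97 + 45.5 = 760.47 kPa.
q_all = 760.47 / 3 = 253.49 kPa.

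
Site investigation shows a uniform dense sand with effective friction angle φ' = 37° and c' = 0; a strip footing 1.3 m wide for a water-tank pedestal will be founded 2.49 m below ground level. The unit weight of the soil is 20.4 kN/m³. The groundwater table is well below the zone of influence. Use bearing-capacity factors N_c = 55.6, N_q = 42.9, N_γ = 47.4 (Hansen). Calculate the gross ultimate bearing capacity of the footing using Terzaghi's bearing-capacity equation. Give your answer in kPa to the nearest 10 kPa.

Effective surcharge at the founding depth q = γ·D_f = 20.4 × 2.49 = 50.796 kPa.
q_ult = q·N_q + 0.5·γ·B·N_γ
     = 50.796 × 42.9 + 0.5 × 20.4 × 1.3 × 47.4
     = 2179.1 + 628.52 = 2807.7 kPa.

q_ult ≈ 2810 kPa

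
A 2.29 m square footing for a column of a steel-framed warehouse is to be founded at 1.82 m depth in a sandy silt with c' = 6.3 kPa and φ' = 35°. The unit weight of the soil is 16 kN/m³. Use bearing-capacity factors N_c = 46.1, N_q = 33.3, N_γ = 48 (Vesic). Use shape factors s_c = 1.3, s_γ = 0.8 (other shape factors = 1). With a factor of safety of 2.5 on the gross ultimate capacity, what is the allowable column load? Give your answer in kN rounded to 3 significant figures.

P_all ≈ 4300 kN

Effective surcharge at the founding depth q = γ·D_f = 16 × 1.82 = 29.12 kPa.
q_ult = c·N_c·s_c + q·N_q + 0.5·γ·B·N_γ·s_γ
     = 6.3 × 46.1 × 1.3 + 29.12 × 33.3 + 0.5 × 16 × 2.29 × 48 × 0.8
     = 377.56 + 969.7 + 703.49 = 2050.7 kPa.
Gross allowable pressure q_all = 2050.7 / 2.5 = 820.3 kPa.
Footing area = 5.2441 m², so allowable column load = 820.3 × 5.2441 = 4301.7 kN.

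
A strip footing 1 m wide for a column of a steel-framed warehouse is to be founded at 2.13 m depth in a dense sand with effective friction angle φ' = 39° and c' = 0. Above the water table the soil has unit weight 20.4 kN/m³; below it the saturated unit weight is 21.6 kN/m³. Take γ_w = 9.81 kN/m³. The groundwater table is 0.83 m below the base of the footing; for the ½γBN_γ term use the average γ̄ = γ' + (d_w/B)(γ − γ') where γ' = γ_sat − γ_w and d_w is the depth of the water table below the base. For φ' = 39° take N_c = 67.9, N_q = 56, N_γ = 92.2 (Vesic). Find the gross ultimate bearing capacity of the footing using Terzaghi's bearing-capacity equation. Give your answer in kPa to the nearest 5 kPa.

q_ult ≈ 3305 kPa

q = γ·D_f = 20.4 × 2.13 = 43.452 kPa.
γ' = 11.79 kN/m³; averaging over the depth B below the base, γ̄ = γ' + (d_w/B)(γ − γ') = 18.936 kN/m³.
q·N_q = 43.452 × 56 = 2433.3 kPa
0.5·γ·B·N_γ = 0.5 × 18.936 × 1 × 92.2 = 872.96 kPa
q_ult = 2433.3 + 872.96 = 3306.3 kPa.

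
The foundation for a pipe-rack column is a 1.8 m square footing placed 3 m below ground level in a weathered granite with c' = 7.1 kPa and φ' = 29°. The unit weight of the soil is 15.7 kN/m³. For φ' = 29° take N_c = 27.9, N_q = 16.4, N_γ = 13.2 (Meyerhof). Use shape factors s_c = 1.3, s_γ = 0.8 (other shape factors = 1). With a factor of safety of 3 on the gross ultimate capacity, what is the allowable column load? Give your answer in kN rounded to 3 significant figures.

P_all ≈ 1270 kN

Effective surcharge at the founding depth q = γ·D_f = 15.7 × 3 = 47.1 kPa.
q_ult = c·N_c·s_c + q·N_q + 0.5·γ·B·N_γ·s_γ
     = 7.1 × 27.9 × 1.3 + 47.1 × 16.4 + 0.5 × 15.7 × 1.8 × 13.2 × 0.8
     = 257.52 + 772.44 + 149.21 = 1179.2 kPa.
Gross allowable pressure q_all = 1179.2 / 3 = 393.06 kPa.
Footing area = 3.24 m², so allowable column load = 393.06 × 3.24 = 1273.5 kN.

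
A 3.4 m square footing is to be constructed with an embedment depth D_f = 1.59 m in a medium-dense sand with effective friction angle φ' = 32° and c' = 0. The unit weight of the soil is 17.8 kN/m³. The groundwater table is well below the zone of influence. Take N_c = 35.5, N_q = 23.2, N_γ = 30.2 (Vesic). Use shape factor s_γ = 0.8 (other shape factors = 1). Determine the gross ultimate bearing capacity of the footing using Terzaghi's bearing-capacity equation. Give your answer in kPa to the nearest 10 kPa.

q_ult ≈ 1390 kPa

q = γ·D_f = 17.8 × 1.59 = 28.302 kPa.
q·N_q = 28.302 × 23.2 = 656.61 kPa
0.5·γ·B·N_γ·s_γ = 0.5 × 17.8 × 3.4 × 30.2 × 0.8 = 731.08 kPa
q_ult = 656.61 + 731.08 = 1387.7 kPa.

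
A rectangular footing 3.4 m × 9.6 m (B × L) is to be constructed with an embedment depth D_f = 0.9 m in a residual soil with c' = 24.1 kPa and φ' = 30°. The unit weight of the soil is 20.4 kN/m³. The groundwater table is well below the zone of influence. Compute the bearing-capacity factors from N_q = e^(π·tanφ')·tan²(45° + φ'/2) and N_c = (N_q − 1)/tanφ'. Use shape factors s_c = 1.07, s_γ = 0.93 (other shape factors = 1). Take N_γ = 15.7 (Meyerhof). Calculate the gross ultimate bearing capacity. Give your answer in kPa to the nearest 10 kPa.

q_ult ≈ 1620 kPa

tan30° = 0.5774, so N_q = e^(π×0.5774)·tan²(60°) = 6.134 × 3.0 = 18.4.
N_c = (18.4 − 1)/tan30° = 30.14.
q = γ·D_f = 20.4 × 0.9 = 18.36 kPa.
c·N_c·s_c = 24.1 × 30.14 × 1.07 = 777.21 kPa
q·N_q = 18.36 × 18.401 = 337.84 kPa
0.5·γ·B·N_γ·s_γ = 0.5 × 20.4 × 3.4 × 15.7 × 0.93 = 506.36 kPa
q_ult = 777.21 + 337.84 + 506.36 = 1621.4 kPa.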